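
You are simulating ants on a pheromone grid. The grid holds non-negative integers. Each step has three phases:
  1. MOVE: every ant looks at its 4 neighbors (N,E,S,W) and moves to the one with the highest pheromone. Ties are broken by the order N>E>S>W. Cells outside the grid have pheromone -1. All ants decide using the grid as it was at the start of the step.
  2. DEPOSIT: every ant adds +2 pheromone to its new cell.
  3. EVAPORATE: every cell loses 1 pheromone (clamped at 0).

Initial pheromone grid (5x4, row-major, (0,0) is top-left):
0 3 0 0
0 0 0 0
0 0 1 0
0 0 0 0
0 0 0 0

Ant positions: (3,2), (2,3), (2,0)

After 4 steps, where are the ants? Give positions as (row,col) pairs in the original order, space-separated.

Step 1: ant0:(3,2)->N->(2,2) | ant1:(2,3)->W->(2,2) | ant2:(2,0)->N->(1,0)
  grid max=4 at (2,2)
Step 2: ant0:(2,2)->N->(1,2) | ant1:(2,2)->N->(1,2) | ant2:(1,0)->N->(0,0)
  grid max=3 at (1,2)
Step 3: ant0:(1,2)->S->(2,2) | ant1:(1,2)->S->(2,2) | ant2:(0,0)->E->(0,1)
  grid max=6 at (2,2)
Step 4: ant0:(2,2)->N->(1,2) | ant1:(2,2)->N->(1,2) | ant2:(0,1)->E->(0,2)
  grid max=5 at (1,2)

(1,2) (1,2) (0,2)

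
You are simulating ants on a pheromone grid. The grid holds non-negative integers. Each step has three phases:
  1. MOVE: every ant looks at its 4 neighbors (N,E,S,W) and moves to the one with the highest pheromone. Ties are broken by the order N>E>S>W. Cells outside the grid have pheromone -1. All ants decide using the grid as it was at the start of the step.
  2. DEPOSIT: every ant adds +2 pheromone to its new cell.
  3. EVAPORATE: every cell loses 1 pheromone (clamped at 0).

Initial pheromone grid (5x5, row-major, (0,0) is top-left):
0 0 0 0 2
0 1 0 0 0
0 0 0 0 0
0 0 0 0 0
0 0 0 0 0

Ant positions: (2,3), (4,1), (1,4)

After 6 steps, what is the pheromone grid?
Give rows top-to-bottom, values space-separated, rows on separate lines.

After step 1: ants at (1,3),(3,1),(0,4)
  0 0 0 0 3
  0 0 0 1 0
  0 0 0 0 0
  0 1 0 0 0
  0 0 0 0 0
After step 2: ants at (0,3),(2,1),(1,4)
  0 0 0 1 2
  0 0 0 0 1
  0 1 0 0 0
  0 0 0 0 0
  0 0 0 0 0
After step 3: ants at (0,4),(1,1),(0,4)
  0 0 0 0 5
  0 1 0 0 0
  0 0 0 0 0
  0 0 0 0 0
  0 0 0 0 0
After step 4: ants at (1,4),(0,1),(1,4)
  0 1 0 0 4
  0 0 0 0 3
  0 0 0 0 0
  0 0 0 0 0
  0 0 0 0 0
After step 5: ants at (0,4),(0,2),(0,4)
  0 0 1 0 7
  0 0 0 0 2
  0 0 0 0 0
  0 0 0 0 0
  0 0 0 0 0
After step 6: ants at (1,4),(0,3),(1,4)
  0 0 0 1 6
  0 0 0 0 5
  0 0 0 0 0
  0 0 0 0 0
  0 0 0 0 0

0 0 0 1 6
0 0 0 0 5
0 0 0 0 0
0 0 0 0 0
0 0 0 0 0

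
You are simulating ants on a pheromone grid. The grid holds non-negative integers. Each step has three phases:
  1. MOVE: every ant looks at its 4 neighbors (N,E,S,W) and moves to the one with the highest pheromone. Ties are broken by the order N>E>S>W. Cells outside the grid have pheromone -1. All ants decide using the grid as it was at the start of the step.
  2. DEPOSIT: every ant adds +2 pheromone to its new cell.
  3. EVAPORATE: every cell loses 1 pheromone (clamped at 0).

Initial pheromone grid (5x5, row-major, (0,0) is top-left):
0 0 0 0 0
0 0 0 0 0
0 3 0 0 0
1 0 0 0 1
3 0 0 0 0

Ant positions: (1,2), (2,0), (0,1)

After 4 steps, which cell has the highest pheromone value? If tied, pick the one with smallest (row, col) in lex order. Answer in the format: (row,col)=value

Step 1: ant0:(1,2)->N->(0,2) | ant1:(2,0)->E->(2,1) | ant2:(0,1)->E->(0,2)
  grid max=4 at (2,1)
Step 2: ant0:(0,2)->E->(0,3) | ant1:(2,1)->N->(1,1) | ant2:(0,2)->E->(0,3)
  grid max=3 at (0,3)
Step 3: ant0:(0,3)->W->(0,2) | ant1:(1,1)->S->(2,1) | ant2:(0,3)->W->(0,2)
  grid max=5 at (0,2)
Step 4: ant0:(0,2)->E->(0,3) | ant1:(2,1)->N->(1,1) | ant2:(0,2)->E->(0,3)
  grid max=5 at (0,3)
Final grid:
  0 0 4 5 0
  0 1 0 0 0
  0 3 0 0 0
  0 0 0 0 0
  0 0 0 0 0
Max pheromone 5 at (0,3)

Answer: (0,3)=5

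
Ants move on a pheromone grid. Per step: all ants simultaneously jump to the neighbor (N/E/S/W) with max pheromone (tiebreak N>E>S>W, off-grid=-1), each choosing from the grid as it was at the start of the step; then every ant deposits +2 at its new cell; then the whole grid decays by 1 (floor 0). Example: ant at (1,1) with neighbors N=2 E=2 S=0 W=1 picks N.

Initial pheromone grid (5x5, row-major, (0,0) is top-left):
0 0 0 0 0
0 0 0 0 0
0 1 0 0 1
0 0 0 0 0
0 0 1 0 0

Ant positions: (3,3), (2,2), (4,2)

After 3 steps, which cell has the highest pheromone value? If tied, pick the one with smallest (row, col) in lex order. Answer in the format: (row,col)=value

Step 1: ant0:(3,3)->N->(2,3) | ant1:(2,2)->W->(2,1) | ant2:(4,2)->N->(3,2)
  grid max=2 at (2,1)
Step 2: ant0:(2,3)->N->(1,3) | ant1:(2,1)->N->(1,1) | ant2:(3,2)->N->(2,2)
  grid max=1 at (1,1)
Step 3: ant0:(1,3)->N->(0,3) | ant1:(1,1)->S->(2,1) | ant2:(2,2)->W->(2,1)
  grid max=4 at (2,1)
Final grid:
  0 0 0 1 0
  0 0 0 0 0
  0 4 0 0 0
  0 0 0 0 0
  0 0 0 0 0
Max pheromone 4 at (2,1)

Answer: (2,1)=4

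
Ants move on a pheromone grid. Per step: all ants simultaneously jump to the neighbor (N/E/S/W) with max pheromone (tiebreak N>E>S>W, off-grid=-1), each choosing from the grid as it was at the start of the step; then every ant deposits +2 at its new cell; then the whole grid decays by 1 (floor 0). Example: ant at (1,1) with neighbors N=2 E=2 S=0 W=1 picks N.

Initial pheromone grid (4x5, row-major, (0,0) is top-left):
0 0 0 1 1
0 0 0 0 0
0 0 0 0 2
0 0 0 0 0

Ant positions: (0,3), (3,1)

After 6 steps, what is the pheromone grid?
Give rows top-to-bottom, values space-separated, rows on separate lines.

After step 1: ants at (0,4),(2,1)
  0 0 0 0 2
  0 0 0 0 0
  0 1 0 0 1
  0 0 0 0 0
After step 2: ants at (1,4),(1,1)
  0 0 0 0 1
  0 1 0 0 1
  0 0 0 0 0
  0 0 0 0 0
After step 3: ants at (0,4),(0,1)
  0 1 0 0 2
  0 0 0 0 0
  0 0 0 0 0
  0 0 0 0 0
After step 4: ants at (1,4),(0,2)
  0 0 1 0 1
  0 0 0 0 1
  0 0 0 0 0
  0 0 0 0 0
After step 5: ants at (0,4),(0,3)
  0 0 0 1 2
  0 0 0 0 0
  0 0 0 0 0
  0 0 0 0 0
After step 6: ants at (0,3),(0,4)
  0 0 0 2 3
  0 0 0 0 0
  0 0 0 0 0
  0 0 0 0 0

0 0 0 2 3
0 0 0 0 0
0 0 0 0 0
0 0 0 0 0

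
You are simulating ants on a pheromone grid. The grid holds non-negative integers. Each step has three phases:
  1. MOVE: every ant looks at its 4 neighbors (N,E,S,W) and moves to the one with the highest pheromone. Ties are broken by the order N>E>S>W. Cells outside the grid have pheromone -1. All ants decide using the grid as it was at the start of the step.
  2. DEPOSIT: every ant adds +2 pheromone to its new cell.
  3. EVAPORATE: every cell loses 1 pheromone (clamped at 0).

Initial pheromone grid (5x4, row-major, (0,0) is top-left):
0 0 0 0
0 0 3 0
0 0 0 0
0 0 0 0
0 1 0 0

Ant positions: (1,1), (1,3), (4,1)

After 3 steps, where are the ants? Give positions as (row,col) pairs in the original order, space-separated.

Step 1: ant0:(1,1)->E->(1,2) | ant1:(1,3)->W->(1,2) | ant2:(4,1)->N->(3,1)
  grid max=6 at (1,2)
Step 2: ant0:(1,2)->N->(0,2) | ant1:(1,2)->N->(0,2) | ant2:(3,1)->N->(2,1)
  grid max=5 at (1,2)
Step 3: ant0:(0,2)->S->(1,2) | ant1:(0,2)->S->(1,2) | ant2:(2,1)->N->(1,1)
  grid max=8 at (1,2)

(1,2) (1,2) (1,1)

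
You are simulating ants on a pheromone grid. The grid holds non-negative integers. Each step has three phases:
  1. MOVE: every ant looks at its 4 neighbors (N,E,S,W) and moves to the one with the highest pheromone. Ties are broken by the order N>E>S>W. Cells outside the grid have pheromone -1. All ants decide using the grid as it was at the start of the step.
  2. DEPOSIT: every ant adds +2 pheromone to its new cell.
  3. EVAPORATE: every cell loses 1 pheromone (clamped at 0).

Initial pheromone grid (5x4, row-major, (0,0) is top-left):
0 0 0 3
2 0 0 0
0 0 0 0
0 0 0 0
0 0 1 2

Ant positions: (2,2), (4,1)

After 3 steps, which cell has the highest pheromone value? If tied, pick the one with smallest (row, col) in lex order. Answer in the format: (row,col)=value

Step 1: ant0:(2,2)->N->(1,2) | ant1:(4,1)->E->(4,2)
  grid max=2 at (0,3)
Step 2: ant0:(1,2)->N->(0,2) | ant1:(4,2)->E->(4,3)
  grid max=2 at (4,3)
Step 3: ant0:(0,2)->E->(0,3) | ant1:(4,3)->W->(4,2)
  grid max=2 at (0,3)
Final grid:
  0 0 0 2
  0 0 0 0
  0 0 0 0
  0 0 0 0
  0 0 2 1
Max pheromone 2 at (0,3)

Answer: (0,3)=2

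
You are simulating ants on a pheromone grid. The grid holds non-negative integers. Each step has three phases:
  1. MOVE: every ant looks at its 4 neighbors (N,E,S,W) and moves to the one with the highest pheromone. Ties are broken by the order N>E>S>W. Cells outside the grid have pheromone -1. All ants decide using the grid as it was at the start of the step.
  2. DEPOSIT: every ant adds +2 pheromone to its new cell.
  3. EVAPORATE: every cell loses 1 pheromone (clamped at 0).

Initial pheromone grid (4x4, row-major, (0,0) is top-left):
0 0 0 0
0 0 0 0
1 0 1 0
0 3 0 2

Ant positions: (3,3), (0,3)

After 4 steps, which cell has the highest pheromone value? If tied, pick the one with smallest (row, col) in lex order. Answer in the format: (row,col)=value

Step 1: ant0:(3,3)->N->(2,3) | ant1:(0,3)->S->(1,3)
  grid max=2 at (3,1)
Step 2: ant0:(2,3)->N->(1,3) | ant1:(1,3)->S->(2,3)
  grid max=2 at (1,3)
Step 3: ant0:(1,3)->S->(2,3) | ant1:(2,3)->N->(1,3)
  grid max=3 at (1,3)
Step 4: ant0:(2,3)->N->(1,3) | ant1:(1,3)->S->(2,3)
  grid max=4 at (1,3)
Final grid:
  0 0 0 0
  0 0 0 4
  0 0 0 4
  0 0 0 0
Max pheromone 4 at (1,3)

Answer: (1,3)=4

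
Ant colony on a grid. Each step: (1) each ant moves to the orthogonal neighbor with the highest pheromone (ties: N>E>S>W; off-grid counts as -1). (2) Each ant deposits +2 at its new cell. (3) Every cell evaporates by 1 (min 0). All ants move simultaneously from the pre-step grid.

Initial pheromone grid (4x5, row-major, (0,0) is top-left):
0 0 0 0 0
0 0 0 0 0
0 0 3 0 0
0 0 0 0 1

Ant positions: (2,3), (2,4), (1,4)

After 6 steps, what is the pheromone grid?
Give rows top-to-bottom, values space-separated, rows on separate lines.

After step 1: ants at (2,2),(3,4),(0,4)
  0 0 0 0 1
  0 0 0 0 0
  0 0 4 0 0
  0 0 0 0 2
After step 2: ants at (1,2),(2,4),(1,4)
  0 0 0 0 0
  0 0 1 0 1
  0 0 3 0 1
  0 0 0 0 1
After step 3: ants at (2,2),(1,4),(2,4)
  0 0 0 0 0
  0 0 0 0 2
  0 0 4 0 2
  0 0 0 0 0
After step 4: ants at (1,2),(2,4),(1,4)
  0 0 0 0 0
  0 0 1 0 3
  0 0 3 0 3
  0 0 0 0 0
After step 5: ants at (2,2),(1,4),(2,4)
  0 0 0 0 0
  0 0 0 0 4
  0 0 4 0 4
  0 0 0 0 0
After step 6: ants at (1,2),(2,4),(1,4)
  0 0 0 0 0
  0 0 1 0 5
  0 0 3 0 5
  0 0 0 0 0

0 0 0 0 0
0 0 1 0 5
0 0 3 0 5
0 0 0 0 0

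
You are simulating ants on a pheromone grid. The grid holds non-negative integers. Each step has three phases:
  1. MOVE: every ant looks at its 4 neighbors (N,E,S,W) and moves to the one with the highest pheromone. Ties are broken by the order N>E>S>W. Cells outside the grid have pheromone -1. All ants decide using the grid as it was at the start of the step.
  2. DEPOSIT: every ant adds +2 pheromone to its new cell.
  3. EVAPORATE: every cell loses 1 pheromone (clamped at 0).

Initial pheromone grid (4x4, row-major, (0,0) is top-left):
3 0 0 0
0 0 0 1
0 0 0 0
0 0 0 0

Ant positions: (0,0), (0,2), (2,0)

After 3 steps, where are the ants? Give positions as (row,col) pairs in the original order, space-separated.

Step 1: ant0:(0,0)->E->(0,1) | ant1:(0,2)->E->(0,3) | ant2:(2,0)->N->(1,0)
  grid max=2 at (0,0)
Step 2: ant0:(0,1)->W->(0,0) | ant1:(0,3)->S->(1,3) | ant2:(1,0)->N->(0,0)
  grid max=5 at (0,0)
Step 3: ant0:(0,0)->E->(0,1) | ant1:(1,3)->N->(0,3) | ant2:(0,0)->E->(0,1)
  grid max=4 at (0,0)

(0,1) (0,3) (0,1)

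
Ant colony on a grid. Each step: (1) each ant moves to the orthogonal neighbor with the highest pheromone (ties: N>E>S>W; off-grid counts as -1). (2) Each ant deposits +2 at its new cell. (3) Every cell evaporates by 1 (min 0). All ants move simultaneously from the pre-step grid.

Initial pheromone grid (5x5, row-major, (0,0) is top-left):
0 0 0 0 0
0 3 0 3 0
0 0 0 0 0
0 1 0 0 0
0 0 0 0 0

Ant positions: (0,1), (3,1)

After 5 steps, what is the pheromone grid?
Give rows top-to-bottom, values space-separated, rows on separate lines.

After step 1: ants at (1,1),(2,1)
  0 0 0 0 0
  0 4 0 2 0
  0 1 0 0 0
  0 0 0 0 0
  0 0 0 0 0
After step 2: ants at (2,1),(1,1)
  0 0 0 0 0
  0 5 0 1 0
  0 2 0 0 0
  0 0 0 0 0
  0 0 0 0 0
After step 3: ants at (1,1),(2,1)
  0 0 0 0 0
  0 6 0 0 0
  0 3 0 0 0
  0 0 0 0 0
  0 0 0 0 0
After step 4: ants at (2,1),(1,1)
  0 0 0 0 0
  0 7 0 0 0
  0 4 0 0 0
  0 0 0 0 0
  0 0 0 0 0
After step 5: ants at (1,1),(2,1)
  0 0 0 0 0
  0 8 0 0 0
  0 5 0 0 0
  0 0 0 0 0
  0 0 0 0 0

0 0 0 0 0
0 8 0 0 0
0 5 0 0 0
0 0 0 0 0
0 0 0 0 0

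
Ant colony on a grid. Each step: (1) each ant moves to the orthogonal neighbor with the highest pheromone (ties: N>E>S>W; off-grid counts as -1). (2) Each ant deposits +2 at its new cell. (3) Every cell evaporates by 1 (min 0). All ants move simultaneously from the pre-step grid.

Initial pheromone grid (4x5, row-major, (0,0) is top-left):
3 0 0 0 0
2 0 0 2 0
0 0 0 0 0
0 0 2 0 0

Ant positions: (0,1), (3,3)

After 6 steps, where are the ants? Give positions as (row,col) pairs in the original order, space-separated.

Step 1: ant0:(0,1)->W->(0,0) | ant1:(3,3)->W->(3,2)
  grid max=4 at (0,0)
Step 2: ant0:(0,0)->S->(1,0) | ant1:(3,2)->N->(2,2)
  grid max=3 at (0,0)
Step 3: ant0:(1,0)->N->(0,0) | ant1:(2,2)->S->(3,2)
  grid max=4 at (0,0)
Step 4: ant0:(0,0)->S->(1,0) | ant1:(3,2)->N->(2,2)
  grid max=3 at (0,0)
Step 5: ant0:(1,0)->N->(0,0) | ant1:(2,2)->S->(3,2)
  grid max=4 at (0,0)
Step 6: ant0:(0,0)->S->(1,0) | ant1:(3,2)->N->(2,2)
  grid max=3 at (0,0)

(1,0) (2,2)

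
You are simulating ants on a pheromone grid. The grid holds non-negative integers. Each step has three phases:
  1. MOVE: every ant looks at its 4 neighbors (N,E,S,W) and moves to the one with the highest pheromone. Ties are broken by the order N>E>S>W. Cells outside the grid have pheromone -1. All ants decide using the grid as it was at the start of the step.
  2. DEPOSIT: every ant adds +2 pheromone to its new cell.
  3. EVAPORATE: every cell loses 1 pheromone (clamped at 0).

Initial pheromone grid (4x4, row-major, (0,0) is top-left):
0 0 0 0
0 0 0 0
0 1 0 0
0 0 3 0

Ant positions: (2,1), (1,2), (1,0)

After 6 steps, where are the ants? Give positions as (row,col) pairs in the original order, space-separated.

Step 1: ant0:(2,1)->N->(1,1) | ant1:(1,2)->N->(0,2) | ant2:(1,0)->N->(0,0)
  grid max=2 at (3,2)
Step 2: ant0:(1,1)->N->(0,1) | ant1:(0,2)->E->(0,3) | ant2:(0,0)->E->(0,1)
  grid max=3 at (0,1)
Step 3: ant0:(0,1)->E->(0,2) | ant1:(0,3)->S->(1,3) | ant2:(0,1)->E->(0,2)
  grid max=3 at (0,2)
Step 4: ant0:(0,2)->W->(0,1) | ant1:(1,3)->N->(0,3) | ant2:(0,2)->W->(0,1)
  grid max=5 at (0,1)
Step 5: ant0:(0,1)->E->(0,2) | ant1:(0,3)->W->(0,2) | ant2:(0,1)->E->(0,2)
  grid max=7 at (0,2)
Step 6: ant0:(0,2)->W->(0,1) | ant1:(0,2)->W->(0,1) | ant2:(0,2)->W->(0,1)
  grid max=9 at (0,1)

(0,1) (0,1) (0,1)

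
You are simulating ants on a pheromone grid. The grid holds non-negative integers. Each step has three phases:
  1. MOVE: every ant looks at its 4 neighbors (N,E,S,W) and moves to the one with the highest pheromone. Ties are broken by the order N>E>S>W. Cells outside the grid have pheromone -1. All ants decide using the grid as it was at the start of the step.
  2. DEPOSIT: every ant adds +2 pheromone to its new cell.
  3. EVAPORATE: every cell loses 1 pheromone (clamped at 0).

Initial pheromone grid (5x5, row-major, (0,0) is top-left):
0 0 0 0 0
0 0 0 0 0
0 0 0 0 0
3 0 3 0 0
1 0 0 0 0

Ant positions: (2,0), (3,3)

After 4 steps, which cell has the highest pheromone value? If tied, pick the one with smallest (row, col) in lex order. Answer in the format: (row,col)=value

Step 1: ant0:(2,0)->S->(3,0) | ant1:(3,3)->W->(3,2)
  grid max=4 at (3,0)
Step 2: ant0:(3,0)->N->(2,0) | ant1:(3,2)->N->(2,2)
  grid max=3 at (3,0)
Step 3: ant0:(2,0)->S->(3,0) | ant1:(2,2)->S->(3,2)
  grid max=4 at (3,0)
Step 4: ant0:(3,0)->N->(2,0) | ant1:(3,2)->N->(2,2)
  grid max=3 at (3,0)
Final grid:
  0 0 0 0 0
  0 0 0 0 0
  1 0 1 0 0
  3 0 3 0 0
  0 0 0 0 0
Max pheromone 3 at (3,0)

Answer: (3,0)=3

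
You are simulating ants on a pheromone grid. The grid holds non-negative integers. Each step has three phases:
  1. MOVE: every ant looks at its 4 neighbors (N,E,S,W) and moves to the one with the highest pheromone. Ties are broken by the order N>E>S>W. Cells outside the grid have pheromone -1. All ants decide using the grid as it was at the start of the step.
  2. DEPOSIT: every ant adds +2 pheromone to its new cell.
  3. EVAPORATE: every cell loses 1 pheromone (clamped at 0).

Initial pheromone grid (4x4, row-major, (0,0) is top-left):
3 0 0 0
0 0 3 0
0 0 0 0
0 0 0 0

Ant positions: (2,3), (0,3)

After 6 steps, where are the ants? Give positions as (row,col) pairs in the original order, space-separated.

Step 1: ant0:(2,3)->N->(1,3) | ant1:(0,3)->S->(1,3)
  grid max=3 at (1,3)
Step 2: ant0:(1,3)->W->(1,2) | ant1:(1,3)->W->(1,2)
  grid max=5 at (1,2)
Step 3: ant0:(1,2)->E->(1,3) | ant1:(1,2)->E->(1,3)
  grid max=5 at (1,3)
Step 4: ant0:(1,3)->W->(1,2) | ant1:(1,3)->W->(1,2)
  grid max=7 at (1,2)
Step 5: ant0:(1,2)->E->(1,3) | ant1:(1,2)->E->(1,3)
  grid max=7 at (1,3)
Step 6: ant0:(1,3)->W->(1,2) | ant1:(1,3)->W->(1,2)
  grid max=9 at (1,2)

(1,2) (1,2)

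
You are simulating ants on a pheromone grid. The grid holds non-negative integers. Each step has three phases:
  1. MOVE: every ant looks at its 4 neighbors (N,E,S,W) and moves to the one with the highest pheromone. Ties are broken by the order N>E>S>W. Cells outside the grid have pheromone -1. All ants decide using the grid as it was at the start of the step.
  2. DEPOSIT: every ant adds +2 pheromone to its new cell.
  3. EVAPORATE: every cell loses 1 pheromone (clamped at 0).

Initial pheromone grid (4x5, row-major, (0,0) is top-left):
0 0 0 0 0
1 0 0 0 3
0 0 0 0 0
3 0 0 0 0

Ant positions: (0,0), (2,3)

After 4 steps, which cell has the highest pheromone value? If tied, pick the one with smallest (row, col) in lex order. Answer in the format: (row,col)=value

Answer: (1,4)=3

Derivation:
Step 1: ant0:(0,0)->S->(1,0) | ant1:(2,3)->N->(1,3)
  grid max=2 at (1,0)
Step 2: ant0:(1,0)->N->(0,0) | ant1:(1,3)->E->(1,4)
  grid max=3 at (1,4)
Step 3: ant0:(0,0)->S->(1,0) | ant1:(1,4)->N->(0,4)
  grid max=2 at (1,0)
Step 4: ant0:(1,0)->N->(0,0) | ant1:(0,4)->S->(1,4)
  grid max=3 at (1,4)
Final grid:
  1 0 0 0 0
  1 0 0 0 3
  0 0 0 0 0
  0 0 0 0 0
Max pheromone 3 at (1,4)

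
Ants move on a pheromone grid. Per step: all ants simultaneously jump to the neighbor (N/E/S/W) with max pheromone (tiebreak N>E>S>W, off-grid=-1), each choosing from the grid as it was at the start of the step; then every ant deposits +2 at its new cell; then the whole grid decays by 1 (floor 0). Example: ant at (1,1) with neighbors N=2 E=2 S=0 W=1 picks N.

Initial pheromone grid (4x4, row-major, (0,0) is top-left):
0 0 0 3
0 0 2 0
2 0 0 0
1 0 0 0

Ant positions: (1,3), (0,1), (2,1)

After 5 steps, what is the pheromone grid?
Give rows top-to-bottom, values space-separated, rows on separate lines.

After step 1: ants at (0,3),(0,2),(2,0)
  0 0 1 4
  0 0 1 0
  3 0 0 0
  0 0 0 0
After step 2: ants at (0,2),(0,3),(1,0)
  0 0 2 5
  1 0 0 0
  2 0 0 0
  0 0 0 0
After step 3: ants at (0,3),(0,2),(2,0)
  0 0 3 6
  0 0 0 0
  3 0 0 0
  0 0 0 0
After step 4: ants at (0,2),(0,3),(1,0)
  0 0 4 7
  1 0 0 0
  2 0 0 0
  0 0 0 0
After step 5: ants at (0,3),(0,2),(2,0)
  0 0 5 8
  0 0 0 0
  3 0 0 0
  0 0 0 0

0 0 5 8
0 0 0 0
3 0 0 0
0 0 0 0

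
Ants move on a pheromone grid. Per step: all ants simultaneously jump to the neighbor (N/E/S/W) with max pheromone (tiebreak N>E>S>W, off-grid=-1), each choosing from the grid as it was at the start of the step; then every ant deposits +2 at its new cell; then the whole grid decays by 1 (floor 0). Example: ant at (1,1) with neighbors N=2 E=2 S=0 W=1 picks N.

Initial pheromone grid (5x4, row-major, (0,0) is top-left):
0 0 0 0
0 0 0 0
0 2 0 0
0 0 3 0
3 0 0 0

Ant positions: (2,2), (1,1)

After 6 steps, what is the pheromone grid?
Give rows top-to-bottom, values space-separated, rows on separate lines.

After step 1: ants at (3,2),(2,1)
  0 0 0 0
  0 0 0 0
  0 3 0 0
  0 0 4 0
  2 0 0 0
After step 2: ants at (2,2),(1,1)
  0 0 0 0
  0 1 0 0
  0 2 1 0
  0 0 3 0
  1 0 0 0
After step 3: ants at (3,2),(2,1)
  0 0 0 0
  0 0 0 0
  0 3 0 0
  0 0 4 0
  0 0 0 0
After step 4: ants at (2,2),(1,1)
  0 0 0 0
  0 1 0 0
  0 2 1 0
  0 0 3 0
  0 0 0 0
After step 5: ants at (3,2),(2,1)
  0 0 0 0
  0 0 0 0
  0 3 0 0
  0 0 4 0
  0 0 0 0
After step 6: ants at (2,2),(1,1)
  0 0 0 0
  0 1 0 0
  0 2 1 0
  0 0 3 0
  0 0 0 0

0 0 0 0
0 1 0 0
0 2 1 0
0 0 3 0
0 0 0 0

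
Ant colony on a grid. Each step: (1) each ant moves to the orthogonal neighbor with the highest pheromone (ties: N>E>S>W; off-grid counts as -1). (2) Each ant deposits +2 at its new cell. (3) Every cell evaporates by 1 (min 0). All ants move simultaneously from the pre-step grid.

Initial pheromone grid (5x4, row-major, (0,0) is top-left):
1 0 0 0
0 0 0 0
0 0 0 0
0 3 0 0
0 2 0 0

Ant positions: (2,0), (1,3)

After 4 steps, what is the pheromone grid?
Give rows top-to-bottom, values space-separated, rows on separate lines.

After step 1: ants at (1,0),(0,3)
  0 0 0 1
  1 0 0 0
  0 0 0 0
  0 2 0 0
  0 1 0 0
After step 2: ants at (0,0),(1,3)
  1 0 0 0
  0 0 0 1
  0 0 0 0
  0 1 0 0
  0 0 0 0
After step 3: ants at (0,1),(0,3)
  0 1 0 1
  0 0 0 0
  0 0 0 0
  0 0 0 0
  0 0 0 0
After step 4: ants at (0,2),(1,3)
  0 0 1 0
  0 0 0 1
  0 0 0 0
  0 0 0 0
  0 0 0 0

0 0 1 0
0 0 0 1
0 0 0 0
0 0 0 0
0 0 0 0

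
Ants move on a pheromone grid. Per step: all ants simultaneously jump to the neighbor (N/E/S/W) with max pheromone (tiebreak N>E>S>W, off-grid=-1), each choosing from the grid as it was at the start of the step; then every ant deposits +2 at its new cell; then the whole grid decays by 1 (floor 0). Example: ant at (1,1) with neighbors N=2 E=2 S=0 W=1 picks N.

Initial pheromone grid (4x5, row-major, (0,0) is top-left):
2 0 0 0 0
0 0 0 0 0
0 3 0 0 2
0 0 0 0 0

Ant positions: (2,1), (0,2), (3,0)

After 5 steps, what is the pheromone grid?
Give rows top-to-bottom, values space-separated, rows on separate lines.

After step 1: ants at (1,1),(0,3),(2,0)
  1 0 0 1 0
  0 1 0 0 0
  1 2 0 0 1
  0 0 0 0 0
After step 2: ants at (2,1),(0,4),(2,1)
  0 0 0 0 1
  0 0 0 0 0
  0 5 0 0 0
  0 0 0 0 0
After step 3: ants at (1,1),(1,4),(1,1)
  0 0 0 0 0
  0 3 0 0 1
  0 4 0 0 0
  0 0 0 0 0
After step 4: ants at (2,1),(0,4),(2,1)
  0 0 0 0 1
  0 2 0 0 0
  0 7 0 0 0
  0 0 0 0 0
After step 5: ants at (1,1),(1,4),(1,1)
  0 0 0 0 0
  0 5 0 0 1
  0 6 0 0 0
  0 0 0 0 0

0 0 0 0 0
0 5 0 0 1
0 6 0 0 0
0 0 0 0 0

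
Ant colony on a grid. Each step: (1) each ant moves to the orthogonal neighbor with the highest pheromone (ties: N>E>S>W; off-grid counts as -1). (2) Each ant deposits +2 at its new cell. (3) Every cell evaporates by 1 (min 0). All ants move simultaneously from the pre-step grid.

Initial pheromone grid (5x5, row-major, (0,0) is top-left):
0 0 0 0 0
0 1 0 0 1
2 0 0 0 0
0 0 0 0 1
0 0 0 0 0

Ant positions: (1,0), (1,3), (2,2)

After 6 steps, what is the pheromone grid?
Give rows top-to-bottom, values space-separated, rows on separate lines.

After step 1: ants at (2,0),(1,4),(1,2)
  0 0 0 0 0
  0 0 1 0 2
  3 0 0 0 0
  0 0 0 0 0
  0 0 0 0 0
After step 2: ants at (1,0),(0,4),(0,2)
  0 0 1 0 1
  1 0 0 0 1
  2 0 0 0 0
  0 0 0 0 0
  0 0 0 0 0
After step 3: ants at (2,0),(1,4),(0,3)
  0 0 0 1 0
  0 0 0 0 2
  3 0 0 0 0
  0 0 0 0 0
  0 0 0 0 0
After step 4: ants at (1,0),(0,4),(0,4)
  0 0 0 0 3
  1 0 0 0 1
  2 0 0 0 0
  0 0 0 0 0
  0 0 0 0 0
After step 5: ants at (2,0),(1,4),(1,4)
  0 0 0 0 2
  0 0 0 0 4
  3 0 0 0 0
  0 0 0 0 0
  0 0 0 0 0
After step 6: ants at (1,0),(0,4),(0,4)
  0 0 0 0 5
  1 0 0 0 3
  2 0 0 0 0
  0 0 0 0 0
  0 0 0 0 0

0 0 0 0 5
1 0 0 0 3
2 0 0 0 0
0 0 0 0 0
0 0 0 0 0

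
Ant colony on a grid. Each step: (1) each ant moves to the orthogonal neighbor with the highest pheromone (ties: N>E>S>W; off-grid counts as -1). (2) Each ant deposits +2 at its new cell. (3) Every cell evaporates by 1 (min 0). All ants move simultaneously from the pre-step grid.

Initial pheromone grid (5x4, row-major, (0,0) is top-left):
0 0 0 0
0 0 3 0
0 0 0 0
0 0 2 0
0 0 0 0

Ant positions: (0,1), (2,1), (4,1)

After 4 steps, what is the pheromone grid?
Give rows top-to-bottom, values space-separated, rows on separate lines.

After step 1: ants at (0,2),(1,1),(3,1)
  0 0 1 0
  0 1 2 0
  0 0 0 0
  0 1 1 0
  0 0 0 0
After step 2: ants at (1,2),(1,2),(3,2)
  0 0 0 0
  0 0 5 0
  0 0 0 0
  0 0 2 0
  0 0 0 0
After step 3: ants at (0,2),(0,2),(2,2)
  0 0 3 0
  0 0 4 0
  0 0 1 0
  0 0 1 0
  0 0 0 0
After step 4: ants at (1,2),(1,2),(1,2)
  0 0 2 0
  0 0 9 0
  0 0 0 0
  0 0 0 0
  0 0 0 0

0 0 2 0
0 0 9 0
0 0 0 0
0 0 0 0
0 0 0 0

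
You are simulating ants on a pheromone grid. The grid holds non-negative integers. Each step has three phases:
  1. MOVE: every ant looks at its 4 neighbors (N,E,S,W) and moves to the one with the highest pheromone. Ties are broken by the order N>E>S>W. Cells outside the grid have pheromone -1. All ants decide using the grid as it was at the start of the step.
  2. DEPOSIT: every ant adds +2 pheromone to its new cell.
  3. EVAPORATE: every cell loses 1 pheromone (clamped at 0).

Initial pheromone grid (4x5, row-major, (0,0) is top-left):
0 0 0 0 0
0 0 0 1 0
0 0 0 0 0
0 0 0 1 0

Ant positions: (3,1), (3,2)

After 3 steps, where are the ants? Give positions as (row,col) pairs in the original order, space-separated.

Step 1: ant0:(3,1)->N->(2,1) | ant1:(3,2)->E->(3,3)
  grid max=2 at (3,3)
Step 2: ant0:(2,1)->N->(1,1) | ant1:(3,3)->N->(2,3)
  grid max=1 at (1,1)
Step 3: ant0:(1,1)->N->(0,1) | ant1:(2,3)->S->(3,3)
  grid max=2 at (3,3)

(0,1) (3,3)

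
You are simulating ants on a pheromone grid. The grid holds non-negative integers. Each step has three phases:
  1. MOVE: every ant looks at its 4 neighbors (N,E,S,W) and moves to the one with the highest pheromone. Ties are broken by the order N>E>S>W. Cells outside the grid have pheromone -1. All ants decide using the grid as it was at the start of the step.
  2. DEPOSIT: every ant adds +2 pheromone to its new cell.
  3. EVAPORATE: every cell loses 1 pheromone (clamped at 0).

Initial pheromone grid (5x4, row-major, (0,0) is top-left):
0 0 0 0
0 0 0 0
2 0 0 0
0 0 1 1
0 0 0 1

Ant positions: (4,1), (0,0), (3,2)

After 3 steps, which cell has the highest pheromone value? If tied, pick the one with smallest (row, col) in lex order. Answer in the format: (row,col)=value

Answer: (3,3)=2

Derivation:
Step 1: ant0:(4,1)->N->(3,1) | ant1:(0,0)->E->(0,1) | ant2:(3,2)->E->(3,3)
  grid max=2 at (3,3)
Step 2: ant0:(3,1)->N->(2,1) | ant1:(0,1)->E->(0,2) | ant2:(3,3)->N->(2,3)
  grid max=1 at (0,2)
Step 3: ant0:(2,1)->N->(1,1) | ant1:(0,2)->E->(0,3) | ant2:(2,3)->S->(3,3)
  grid max=2 at (3,3)
Final grid:
  0 0 0 1
  0 1 0 0
  0 0 0 0
  0 0 0 2
  0 0 0 0
Max pheromone 2 at (3,3)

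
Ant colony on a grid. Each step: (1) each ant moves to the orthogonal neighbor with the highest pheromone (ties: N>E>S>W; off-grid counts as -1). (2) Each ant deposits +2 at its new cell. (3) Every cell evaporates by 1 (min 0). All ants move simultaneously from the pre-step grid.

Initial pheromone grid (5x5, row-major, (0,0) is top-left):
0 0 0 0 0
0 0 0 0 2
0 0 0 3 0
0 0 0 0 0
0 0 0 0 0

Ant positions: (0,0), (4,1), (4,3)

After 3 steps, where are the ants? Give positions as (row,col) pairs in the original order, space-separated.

Step 1: ant0:(0,0)->E->(0,1) | ant1:(4,1)->N->(3,1) | ant2:(4,3)->N->(3,3)
  grid max=2 at (2,3)
Step 2: ant0:(0,1)->E->(0,2) | ant1:(3,1)->N->(2,1) | ant2:(3,3)->N->(2,3)
  grid max=3 at (2,3)
Step 3: ant0:(0,2)->E->(0,3) | ant1:(2,1)->N->(1,1) | ant2:(2,3)->N->(1,3)
  grid max=2 at (2,3)

(0,3) (1,1) (1,3)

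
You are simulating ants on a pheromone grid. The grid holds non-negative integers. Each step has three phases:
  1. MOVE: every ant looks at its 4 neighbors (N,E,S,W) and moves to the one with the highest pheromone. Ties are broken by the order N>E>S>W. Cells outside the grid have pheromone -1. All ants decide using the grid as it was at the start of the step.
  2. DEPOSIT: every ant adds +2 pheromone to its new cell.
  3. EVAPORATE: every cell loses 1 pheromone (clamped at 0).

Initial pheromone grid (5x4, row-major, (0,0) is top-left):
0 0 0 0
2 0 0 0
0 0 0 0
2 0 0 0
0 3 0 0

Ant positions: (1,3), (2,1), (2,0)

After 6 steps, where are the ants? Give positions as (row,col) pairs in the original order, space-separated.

Step 1: ant0:(1,3)->N->(0,3) | ant1:(2,1)->N->(1,1) | ant2:(2,0)->N->(1,0)
  grid max=3 at (1,0)
Step 2: ant0:(0,3)->S->(1,3) | ant1:(1,1)->W->(1,0) | ant2:(1,0)->E->(1,1)
  grid max=4 at (1,0)
Step 3: ant0:(1,3)->N->(0,3) | ant1:(1,0)->E->(1,1) | ant2:(1,1)->W->(1,0)
  grid max=5 at (1,0)
Step 4: ant0:(0,3)->S->(1,3) | ant1:(1,1)->W->(1,0) | ant2:(1,0)->E->(1,1)
  grid max=6 at (1,0)
Step 5: ant0:(1,3)->N->(0,3) | ant1:(1,0)->E->(1,1) | ant2:(1,1)->W->(1,0)
  grid max=7 at (1,0)
Step 6: ant0:(0,3)->S->(1,3) | ant1:(1,1)->W->(1,0) | ant2:(1,0)->E->(1,1)
  grid max=8 at (1,0)

(1,3) (1,0) (1,1)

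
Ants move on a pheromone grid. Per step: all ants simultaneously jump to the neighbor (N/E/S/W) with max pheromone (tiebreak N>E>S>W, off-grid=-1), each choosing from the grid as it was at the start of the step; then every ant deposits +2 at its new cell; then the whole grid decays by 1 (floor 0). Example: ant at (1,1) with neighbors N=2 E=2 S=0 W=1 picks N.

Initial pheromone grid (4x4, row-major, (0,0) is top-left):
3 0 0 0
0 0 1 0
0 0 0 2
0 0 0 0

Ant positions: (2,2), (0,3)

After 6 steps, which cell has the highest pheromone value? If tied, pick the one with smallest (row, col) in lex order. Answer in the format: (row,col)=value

Answer: (2,3)=8

Derivation:
Step 1: ant0:(2,2)->E->(2,3) | ant1:(0,3)->S->(1,3)
  grid max=3 at (2,3)
Step 2: ant0:(2,3)->N->(1,3) | ant1:(1,3)->S->(2,3)
  grid max=4 at (2,3)
Step 3: ant0:(1,3)->S->(2,3) | ant1:(2,3)->N->(1,3)
  grid max=5 at (2,3)
Step 4: ant0:(2,3)->N->(1,3) | ant1:(1,3)->S->(2,3)
  grid max=6 at (2,3)
Step 5: ant0:(1,3)->S->(2,3) | ant1:(2,3)->N->(1,3)
  grid max=7 at (2,3)
Step 6: ant0:(2,3)->N->(1,3) | ant1:(1,3)->S->(2,3)
  grid max=8 at (2,3)
Final grid:
  0 0 0 0
  0 0 0 6
  0 0 0 8
  0 0 0 0
Max pheromone 8 at (2,3)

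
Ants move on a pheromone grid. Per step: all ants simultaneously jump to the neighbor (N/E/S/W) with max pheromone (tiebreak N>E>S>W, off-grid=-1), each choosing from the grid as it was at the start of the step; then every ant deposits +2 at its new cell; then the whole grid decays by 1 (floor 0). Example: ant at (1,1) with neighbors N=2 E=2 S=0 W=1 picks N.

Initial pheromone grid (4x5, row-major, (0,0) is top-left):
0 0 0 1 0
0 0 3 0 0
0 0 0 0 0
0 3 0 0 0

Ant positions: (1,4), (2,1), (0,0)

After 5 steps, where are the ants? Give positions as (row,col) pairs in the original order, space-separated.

Step 1: ant0:(1,4)->N->(0,4) | ant1:(2,1)->S->(3,1) | ant2:(0,0)->E->(0,1)
  grid max=4 at (3,1)
Step 2: ant0:(0,4)->S->(1,4) | ant1:(3,1)->N->(2,1) | ant2:(0,1)->E->(0,2)
  grid max=3 at (3,1)
Step 3: ant0:(1,4)->N->(0,4) | ant1:(2,1)->S->(3,1) | ant2:(0,2)->S->(1,2)
  grid max=4 at (3,1)
Step 4: ant0:(0,4)->S->(1,4) | ant1:(3,1)->N->(2,1) | ant2:(1,2)->N->(0,2)
  grid max=3 at (3,1)
Step 5: ant0:(1,4)->N->(0,4) | ant1:(2,1)->S->(3,1) | ant2:(0,2)->S->(1,2)
  grid max=4 at (3,1)

(0,4) (3,1) (1,2)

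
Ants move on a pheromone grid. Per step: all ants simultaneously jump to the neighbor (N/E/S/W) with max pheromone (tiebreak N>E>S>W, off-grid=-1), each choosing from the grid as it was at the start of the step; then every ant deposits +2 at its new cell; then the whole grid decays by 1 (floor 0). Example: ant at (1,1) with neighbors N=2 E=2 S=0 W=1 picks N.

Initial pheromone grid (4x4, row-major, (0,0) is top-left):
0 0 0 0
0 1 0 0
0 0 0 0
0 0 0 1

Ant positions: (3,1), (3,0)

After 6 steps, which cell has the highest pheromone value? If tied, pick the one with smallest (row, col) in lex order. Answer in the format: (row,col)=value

Answer: (2,0)=6

Derivation:
Step 1: ant0:(3,1)->N->(2,1) | ant1:(3,0)->N->(2,0)
  grid max=1 at (2,0)
Step 2: ant0:(2,1)->W->(2,0) | ant1:(2,0)->E->(2,1)
  grid max=2 at (2,0)
Step 3: ant0:(2,0)->E->(2,1) | ant1:(2,1)->W->(2,0)
  grid max=3 at (2,0)
Step 4: ant0:(2,1)->W->(2,0) | ant1:(2,0)->E->(2,1)
  grid max=4 at (2,0)
Step 5: ant0:(2,0)->E->(2,1) | ant1:(2,1)->W->(2,0)
  grid max=5 at (2,0)
Step 6: ant0:(2,1)->W->(2,0) | ant1:(2,0)->E->(2,1)
  grid max=6 at (2,0)
Final grid:
  0 0 0 0
  0 0 0 0
  6 6 0 0
  0 0 0 0
Max pheromone 6 at (2,0)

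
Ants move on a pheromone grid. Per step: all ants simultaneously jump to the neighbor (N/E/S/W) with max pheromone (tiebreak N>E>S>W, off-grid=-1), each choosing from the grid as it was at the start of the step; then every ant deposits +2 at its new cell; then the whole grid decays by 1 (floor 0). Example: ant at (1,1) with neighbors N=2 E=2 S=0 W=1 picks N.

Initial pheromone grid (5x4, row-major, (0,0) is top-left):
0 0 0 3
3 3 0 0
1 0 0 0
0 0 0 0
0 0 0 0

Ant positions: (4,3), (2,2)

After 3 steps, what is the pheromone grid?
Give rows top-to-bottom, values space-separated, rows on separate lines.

After step 1: ants at (3,3),(1,2)
  0 0 0 2
  2 2 1 0
  0 0 0 0
  0 0 0 1
  0 0 0 0
After step 2: ants at (2,3),(1,1)
  0 0 0 1
  1 3 0 0
  0 0 0 1
  0 0 0 0
  0 0 0 0
After step 3: ants at (1,3),(1,0)
  0 0 0 0
  2 2 0 1
  0 0 0 0
  0 0 0 0
  0 0 0 0

0 0 0 0
2 2 0 1
0 0 0 0
0 0 0 0
0 0 0 0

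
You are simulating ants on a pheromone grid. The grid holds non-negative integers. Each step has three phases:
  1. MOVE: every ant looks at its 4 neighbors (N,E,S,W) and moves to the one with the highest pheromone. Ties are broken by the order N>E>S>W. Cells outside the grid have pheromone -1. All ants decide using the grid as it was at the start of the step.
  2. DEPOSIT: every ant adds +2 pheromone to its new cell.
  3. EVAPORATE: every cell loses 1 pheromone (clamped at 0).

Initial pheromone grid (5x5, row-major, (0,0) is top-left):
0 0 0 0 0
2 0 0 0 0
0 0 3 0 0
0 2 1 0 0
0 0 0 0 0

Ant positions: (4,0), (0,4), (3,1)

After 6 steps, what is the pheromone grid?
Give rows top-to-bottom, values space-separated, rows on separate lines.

After step 1: ants at (3,0),(1,4),(3,2)
  0 0 0 0 0
  1 0 0 0 1
  0 0 2 0 0
  1 1 2 0 0
  0 0 0 0 0
After step 2: ants at (3,1),(0,4),(2,2)
  0 0 0 0 1
  0 0 0 0 0
  0 0 3 0 0
  0 2 1 0 0
  0 0 0 0 0
After step 3: ants at (3,2),(1,4),(3,2)
  0 0 0 0 0
  0 0 0 0 1
  0 0 2 0 0
  0 1 4 0 0
  0 0 0 0 0
After step 4: ants at (2,2),(0,4),(2,2)
  0 0 0 0 1
  0 0 0 0 0
  0 0 5 0 0
  0 0 3 0 0
  0 0 0 0 0
After step 5: ants at (3,2),(1,4),(3,2)
  0 0 0 0 0
  0 0 0 0 1
  0 0 4 0 0
  0 0 6 0 0
  0 0 0 0 0
After step 6: ants at (2,2),(0,4),(2,2)
  0 0 0 0 1
  0 0 0 0 0
  0 0 7 0 0
  0 0 5 0 0
  0 0 0 0 0

0 0 0 0 1
0 0 0 0 0
0 0 7 0 0
0 0 5 0 0
0 0 0 0 0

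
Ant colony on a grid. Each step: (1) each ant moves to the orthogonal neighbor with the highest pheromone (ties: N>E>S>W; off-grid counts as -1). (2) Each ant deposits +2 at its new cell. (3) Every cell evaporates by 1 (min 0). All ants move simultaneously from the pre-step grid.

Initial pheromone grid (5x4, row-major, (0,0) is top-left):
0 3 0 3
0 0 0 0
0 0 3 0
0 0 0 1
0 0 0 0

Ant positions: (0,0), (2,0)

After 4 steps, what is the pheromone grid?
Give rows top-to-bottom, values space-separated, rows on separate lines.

After step 1: ants at (0,1),(1,0)
  0 4 0 2
  1 0 0 0
  0 0 2 0
  0 0 0 0
  0 0 0 0
After step 2: ants at (0,2),(0,0)
  1 3 1 1
  0 0 0 0
  0 0 1 0
  0 0 0 0
  0 0 0 0
After step 3: ants at (0,1),(0,1)
  0 6 0 0
  0 0 0 0
  0 0 0 0
  0 0 0 0
  0 0 0 0
After step 4: ants at (0,2),(0,2)
  0 5 3 0
  0 0 0 0
  0 0 0 0
  0 0 0 0
  0 0 0 0

0 5 3 0
0 0 0 0
0 0 0 0
0 0 0 0
0 0 0 0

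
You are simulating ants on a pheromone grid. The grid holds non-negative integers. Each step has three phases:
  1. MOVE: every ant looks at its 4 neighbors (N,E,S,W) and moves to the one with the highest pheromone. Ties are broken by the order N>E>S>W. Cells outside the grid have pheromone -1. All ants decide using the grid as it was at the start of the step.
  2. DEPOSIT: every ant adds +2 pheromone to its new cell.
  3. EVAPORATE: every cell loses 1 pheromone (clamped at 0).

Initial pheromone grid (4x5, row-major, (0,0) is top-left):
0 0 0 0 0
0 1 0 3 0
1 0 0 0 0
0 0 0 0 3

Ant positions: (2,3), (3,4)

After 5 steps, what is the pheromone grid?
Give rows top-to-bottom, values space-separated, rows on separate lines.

After step 1: ants at (1,3),(2,4)
  0 0 0 0 0
  0 0 0 4 0
  0 0 0 0 1
  0 0 0 0 2
After step 2: ants at (0,3),(3,4)
  0 0 0 1 0
  0 0 0 3 0
  0 0 0 0 0
  0 0 0 0 3
After step 3: ants at (1,3),(2,4)
  0 0 0 0 0
  0 0 0 4 0
  0 0 0 0 1
  0 0 0 0 2
After step 4: ants at (0,3),(3,4)
  0 0 0 1 0
  0 0 0 3 0
  0 0 0 0 0
  0 0 0 0 3
After step 5: ants at (1,3),(2,4)
  0 0 0 0 0
  0 0 0 4 0
  0 0 0 0 1
  0 0 0 0 2

0 0 0 0 0
0 0 0 4 0
0 0 0 0 1
0 0 0 0 2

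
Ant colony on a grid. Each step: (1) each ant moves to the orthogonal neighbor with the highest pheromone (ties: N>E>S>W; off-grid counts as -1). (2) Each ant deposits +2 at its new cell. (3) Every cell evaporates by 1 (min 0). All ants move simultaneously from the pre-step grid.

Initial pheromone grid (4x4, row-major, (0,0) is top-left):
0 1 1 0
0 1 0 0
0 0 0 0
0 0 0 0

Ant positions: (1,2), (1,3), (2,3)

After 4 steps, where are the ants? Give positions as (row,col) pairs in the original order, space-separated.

Step 1: ant0:(1,2)->N->(0,2) | ant1:(1,3)->N->(0,3) | ant2:(2,3)->N->(1,3)
  grid max=2 at (0,2)
Step 2: ant0:(0,2)->E->(0,3) | ant1:(0,3)->W->(0,2) | ant2:(1,3)->N->(0,3)
  grid max=4 at (0,3)
Step 3: ant0:(0,3)->W->(0,2) | ant1:(0,2)->E->(0,3) | ant2:(0,3)->W->(0,2)
  grid max=6 at (0,2)
Step 4: ant0:(0,2)->E->(0,3) | ant1:(0,3)->W->(0,2) | ant2:(0,2)->E->(0,3)
  grid max=8 at (0,3)

(0,3) (0,2) (0,3)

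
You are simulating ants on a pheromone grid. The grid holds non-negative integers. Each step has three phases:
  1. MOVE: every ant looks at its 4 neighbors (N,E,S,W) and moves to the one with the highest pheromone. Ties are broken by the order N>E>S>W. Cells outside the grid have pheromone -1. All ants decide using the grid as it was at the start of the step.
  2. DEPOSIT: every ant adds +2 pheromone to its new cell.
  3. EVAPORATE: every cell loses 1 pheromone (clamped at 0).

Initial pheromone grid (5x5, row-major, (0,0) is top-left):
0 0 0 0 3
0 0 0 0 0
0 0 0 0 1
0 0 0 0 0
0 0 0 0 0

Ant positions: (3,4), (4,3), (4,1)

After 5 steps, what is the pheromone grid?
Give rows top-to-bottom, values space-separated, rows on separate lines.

After step 1: ants at (2,4),(3,3),(3,1)
  0 0 0 0 2
  0 0 0 0 0
  0 0 0 0 2
  0 1 0 1 0
  0 0 0 0 0
After step 2: ants at (1,4),(2,3),(2,1)
  0 0 0 0 1
  0 0 0 0 1
  0 1 0 1 1
  0 0 0 0 0
  0 0 0 0 0
After step 3: ants at (0,4),(2,4),(1,1)
  0 0 0 0 2
  0 1 0 0 0
  0 0 0 0 2
  0 0 0 0 0
  0 0 0 0 0
After step 4: ants at (1,4),(1,4),(0,1)
  0 1 0 0 1
  0 0 0 0 3
  0 0 0 0 1
  0 0 0 0 0
  0 0 0 0 0
After step 5: ants at (0,4),(0,4),(0,2)
  0 0 1 0 4
  0 0 0 0 2
  0 0 0 0 0
  0 0 0 0 0
  0 0 0 0 0

0 0 1 0 4
0 0 0 0 2
0 0 0 0 0
0 0 0 0 0
0 0 0 0 0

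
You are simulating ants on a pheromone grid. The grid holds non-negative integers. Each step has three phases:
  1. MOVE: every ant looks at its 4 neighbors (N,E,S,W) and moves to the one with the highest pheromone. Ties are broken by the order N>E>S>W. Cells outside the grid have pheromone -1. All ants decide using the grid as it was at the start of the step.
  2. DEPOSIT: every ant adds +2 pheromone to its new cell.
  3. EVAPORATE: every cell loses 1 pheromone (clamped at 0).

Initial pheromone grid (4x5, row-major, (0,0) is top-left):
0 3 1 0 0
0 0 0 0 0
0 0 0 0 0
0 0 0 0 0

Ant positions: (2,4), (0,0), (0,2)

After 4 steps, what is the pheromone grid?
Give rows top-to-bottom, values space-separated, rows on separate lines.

After step 1: ants at (1,4),(0,1),(0,1)
  0 6 0 0 0
  0 0 0 0 1
  0 0 0 0 0
  0 0 0 0 0
After step 2: ants at (0,4),(0,2),(0,2)
  0 5 3 0 1
  0 0 0 0 0
  0 0 0 0 0
  0 0 0 0 0
After step 3: ants at (1,4),(0,1),(0,1)
  0 8 2 0 0
  0 0 0 0 1
  0 0 0 0 0
  0 0 0 0 0
After step 4: ants at (0,4),(0,2),(0,2)
  0 7 5 0 1
  0 0 0 0 0
  0 0 0 0 0
  0 0 0 0 0

0 7 5 0 1
0 0 0 0 0
0 0 0 0 0
0 0 0 0 0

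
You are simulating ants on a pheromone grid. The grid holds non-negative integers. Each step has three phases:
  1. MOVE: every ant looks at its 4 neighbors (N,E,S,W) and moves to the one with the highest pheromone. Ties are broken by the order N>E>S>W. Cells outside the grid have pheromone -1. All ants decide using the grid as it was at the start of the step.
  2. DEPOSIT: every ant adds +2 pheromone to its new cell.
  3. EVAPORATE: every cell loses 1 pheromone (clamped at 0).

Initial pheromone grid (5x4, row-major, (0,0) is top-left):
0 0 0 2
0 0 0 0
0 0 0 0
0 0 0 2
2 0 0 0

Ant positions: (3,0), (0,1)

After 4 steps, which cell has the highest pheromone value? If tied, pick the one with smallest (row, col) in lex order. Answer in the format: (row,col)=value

Step 1: ant0:(3,0)->S->(4,0) | ant1:(0,1)->E->(0,2)
  grid max=3 at (4,0)
Step 2: ant0:(4,0)->N->(3,0) | ant1:(0,2)->E->(0,3)
  grid max=2 at (0,3)
Step 3: ant0:(3,0)->S->(4,0) | ant1:(0,3)->S->(1,3)
  grid max=3 at (4,0)
Step 4: ant0:(4,0)->N->(3,0) | ant1:(1,3)->N->(0,3)
  grid max=2 at (0,3)
Final grid:
  0 0 0 2
  0 0 0 0
  0 0 0 0
  1 0 0 0
  2 0 0 0
Max pheromone 2 at (0,3)

Answer: (0,3)=2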